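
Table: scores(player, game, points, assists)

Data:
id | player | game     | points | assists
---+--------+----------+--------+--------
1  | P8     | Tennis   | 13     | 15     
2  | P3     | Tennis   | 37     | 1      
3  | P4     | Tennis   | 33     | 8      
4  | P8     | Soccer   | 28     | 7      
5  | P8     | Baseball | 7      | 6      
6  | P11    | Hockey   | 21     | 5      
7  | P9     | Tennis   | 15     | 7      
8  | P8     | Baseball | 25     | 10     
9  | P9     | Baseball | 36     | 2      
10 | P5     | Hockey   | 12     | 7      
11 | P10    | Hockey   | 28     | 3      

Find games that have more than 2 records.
SELECT game, COUNT(*) as cnt
FROM scores
GROUP BY game
HAVING COUNT(*) > 2

Result:
  Baseball: 3
  Hockey: 3
  Tennis: 4

Note: HAVING filters groups after aggregation, WHERE filters rows before.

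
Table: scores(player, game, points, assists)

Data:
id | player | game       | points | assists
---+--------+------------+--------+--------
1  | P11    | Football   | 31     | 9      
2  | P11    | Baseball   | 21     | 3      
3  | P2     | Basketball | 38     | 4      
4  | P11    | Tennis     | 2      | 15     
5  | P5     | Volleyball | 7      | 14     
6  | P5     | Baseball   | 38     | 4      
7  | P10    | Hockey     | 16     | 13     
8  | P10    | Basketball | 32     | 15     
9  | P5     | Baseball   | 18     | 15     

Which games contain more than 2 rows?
SELECT game, COUNT(*) as cnt
FROM scores
GROUP BY game
HAVING COUNT(*) > 2

Result:
  Baseball: 3

Note: HAVING filters groups after aggregation, WHERE filters rows before.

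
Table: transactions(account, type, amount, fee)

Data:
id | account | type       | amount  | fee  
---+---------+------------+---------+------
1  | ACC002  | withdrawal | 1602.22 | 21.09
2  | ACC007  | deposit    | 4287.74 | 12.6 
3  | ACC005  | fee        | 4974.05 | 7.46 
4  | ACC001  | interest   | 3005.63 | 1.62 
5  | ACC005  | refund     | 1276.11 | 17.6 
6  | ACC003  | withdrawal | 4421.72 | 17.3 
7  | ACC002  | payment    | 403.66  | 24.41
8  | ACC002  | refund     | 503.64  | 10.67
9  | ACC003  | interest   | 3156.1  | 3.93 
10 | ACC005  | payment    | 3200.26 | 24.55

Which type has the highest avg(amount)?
SELECT type, AVG(amount) as val
FROM transactions
GROUP BY type
ORDER BY val DESC
LIMIT 1

Result: fee with avg(amount) = 4974.05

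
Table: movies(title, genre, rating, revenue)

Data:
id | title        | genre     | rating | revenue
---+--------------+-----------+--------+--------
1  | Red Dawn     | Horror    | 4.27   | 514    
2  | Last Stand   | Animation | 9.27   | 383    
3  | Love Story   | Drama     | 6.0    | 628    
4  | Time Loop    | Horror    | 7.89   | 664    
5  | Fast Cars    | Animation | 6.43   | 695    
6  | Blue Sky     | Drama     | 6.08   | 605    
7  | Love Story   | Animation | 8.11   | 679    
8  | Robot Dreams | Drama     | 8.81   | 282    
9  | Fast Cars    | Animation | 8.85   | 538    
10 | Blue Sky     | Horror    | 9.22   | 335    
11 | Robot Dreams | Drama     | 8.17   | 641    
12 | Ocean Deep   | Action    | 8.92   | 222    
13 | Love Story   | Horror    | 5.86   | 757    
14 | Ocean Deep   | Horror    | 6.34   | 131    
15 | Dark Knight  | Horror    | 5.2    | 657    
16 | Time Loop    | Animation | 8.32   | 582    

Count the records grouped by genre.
SELECT genre, COUNT(*) as count
FROM movies
GROUP BY genre

Result:
  Action: 1
  Animation: 5
  Drama: 4
  Horror: 6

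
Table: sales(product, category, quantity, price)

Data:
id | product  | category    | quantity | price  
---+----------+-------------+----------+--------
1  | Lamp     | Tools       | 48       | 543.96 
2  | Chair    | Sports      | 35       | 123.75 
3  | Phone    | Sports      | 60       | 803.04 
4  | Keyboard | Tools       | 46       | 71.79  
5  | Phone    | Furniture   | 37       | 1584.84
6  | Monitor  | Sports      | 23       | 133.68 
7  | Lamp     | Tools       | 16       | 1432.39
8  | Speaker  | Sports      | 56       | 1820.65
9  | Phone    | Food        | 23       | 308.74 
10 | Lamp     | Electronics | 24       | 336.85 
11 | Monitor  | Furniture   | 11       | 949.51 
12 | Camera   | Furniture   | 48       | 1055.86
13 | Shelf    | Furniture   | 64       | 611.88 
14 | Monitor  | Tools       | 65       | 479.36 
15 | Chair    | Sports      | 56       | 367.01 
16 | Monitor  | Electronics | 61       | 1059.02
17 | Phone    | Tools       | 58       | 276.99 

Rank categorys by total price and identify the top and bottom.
SELECT category, SUM(price)
FROM sales
GROUP BY category
ORDER BY SUM(price)

All groups:
  Food: 308.74
  Electronics: 1395.87
  Tools: 2804.49
  Sports: 3248.13
  Furniture: 4202.09

Highest: Furniture (4202.09)
Lowest: Food (308.74)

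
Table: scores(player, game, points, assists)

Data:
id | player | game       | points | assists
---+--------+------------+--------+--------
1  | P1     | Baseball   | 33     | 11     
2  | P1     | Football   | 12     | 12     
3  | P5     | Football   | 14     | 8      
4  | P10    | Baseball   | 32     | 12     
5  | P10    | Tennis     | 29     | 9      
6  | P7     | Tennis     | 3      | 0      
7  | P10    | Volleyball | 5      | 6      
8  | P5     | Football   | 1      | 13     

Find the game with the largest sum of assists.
SELECT game, SUM(assists) as val
FROM scores
GROUP BY game
ORDER BY val DESC
LIMIT 1

Result: Football with sum(assists) = 33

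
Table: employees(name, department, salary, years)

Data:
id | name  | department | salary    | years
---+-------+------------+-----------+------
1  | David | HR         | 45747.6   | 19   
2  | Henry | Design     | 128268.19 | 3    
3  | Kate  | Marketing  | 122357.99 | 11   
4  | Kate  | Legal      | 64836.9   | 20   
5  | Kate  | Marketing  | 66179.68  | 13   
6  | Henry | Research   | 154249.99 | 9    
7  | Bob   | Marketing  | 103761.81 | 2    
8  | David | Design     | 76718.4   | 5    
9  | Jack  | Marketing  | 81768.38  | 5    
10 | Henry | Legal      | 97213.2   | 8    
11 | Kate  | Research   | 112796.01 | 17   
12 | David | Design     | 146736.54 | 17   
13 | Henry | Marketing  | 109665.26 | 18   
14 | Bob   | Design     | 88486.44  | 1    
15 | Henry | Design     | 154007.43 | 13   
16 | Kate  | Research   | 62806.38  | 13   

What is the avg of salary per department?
SELECT department, AVG(salary) as result
FROM employees
GROUP BY department

Result:
  Design: 118843.40
  HR: 45747.60
  Legal: 81025.05
  Marketing: 96746.62
  Research: 109950.79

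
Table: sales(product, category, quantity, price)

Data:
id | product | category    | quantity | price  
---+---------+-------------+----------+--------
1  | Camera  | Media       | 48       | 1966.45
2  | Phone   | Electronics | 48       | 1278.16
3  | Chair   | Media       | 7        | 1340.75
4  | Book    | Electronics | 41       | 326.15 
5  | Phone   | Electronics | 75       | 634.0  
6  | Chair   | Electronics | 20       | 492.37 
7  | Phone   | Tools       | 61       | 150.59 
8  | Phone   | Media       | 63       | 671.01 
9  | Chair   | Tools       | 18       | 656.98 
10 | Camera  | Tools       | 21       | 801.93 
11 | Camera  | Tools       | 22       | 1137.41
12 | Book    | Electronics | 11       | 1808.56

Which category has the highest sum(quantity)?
SELECT category, SUM(quantity) as val
FROM sales
GROUP BY category
ORDER BY val DESC
LIMIT 1

Result: Electronics with sum(quantity) = 195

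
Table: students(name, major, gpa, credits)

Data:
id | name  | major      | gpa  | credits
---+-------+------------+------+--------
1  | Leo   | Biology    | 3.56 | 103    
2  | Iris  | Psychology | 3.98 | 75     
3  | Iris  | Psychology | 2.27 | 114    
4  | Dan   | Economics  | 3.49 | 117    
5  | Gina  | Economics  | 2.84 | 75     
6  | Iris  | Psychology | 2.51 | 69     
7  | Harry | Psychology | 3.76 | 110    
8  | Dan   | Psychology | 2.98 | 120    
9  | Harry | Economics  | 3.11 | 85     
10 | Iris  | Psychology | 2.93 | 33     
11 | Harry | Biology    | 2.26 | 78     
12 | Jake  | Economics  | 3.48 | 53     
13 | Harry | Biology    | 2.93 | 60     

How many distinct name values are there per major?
SELECT major, COUNT(DISTINCT name)
FROM students
GROUP BY major

Result:
  Biology: 2 distinct
  Economics: 4 distinct
  Psychology: 3 distinct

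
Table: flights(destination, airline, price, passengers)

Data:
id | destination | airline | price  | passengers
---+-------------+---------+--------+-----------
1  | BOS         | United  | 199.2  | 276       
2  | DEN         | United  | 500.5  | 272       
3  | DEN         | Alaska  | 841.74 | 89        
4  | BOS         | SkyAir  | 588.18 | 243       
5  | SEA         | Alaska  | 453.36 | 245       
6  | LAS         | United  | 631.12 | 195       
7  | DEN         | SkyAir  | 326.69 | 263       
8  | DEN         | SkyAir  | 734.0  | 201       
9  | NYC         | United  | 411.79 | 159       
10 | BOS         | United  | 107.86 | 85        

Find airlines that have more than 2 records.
SELECT airline, COUNT(*) as cnt
FROM flights
GROUP BY airline
HAVING COUNT(*) > 2

Result:
  SkyAir: 3
  United: 5

Note: HAVING filters groups after aggregation, WHERE filters rows before.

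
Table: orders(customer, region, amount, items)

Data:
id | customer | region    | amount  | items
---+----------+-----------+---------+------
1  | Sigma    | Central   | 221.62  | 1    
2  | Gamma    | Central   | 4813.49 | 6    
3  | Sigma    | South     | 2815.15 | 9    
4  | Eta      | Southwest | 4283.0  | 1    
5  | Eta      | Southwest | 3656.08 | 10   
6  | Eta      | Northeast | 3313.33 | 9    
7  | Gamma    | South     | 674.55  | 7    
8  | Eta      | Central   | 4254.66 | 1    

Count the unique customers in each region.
SELECT region, COUNT(DISTINCT customer)
FROM orders
GROUP BY region

Result:
  Central: 3 distinct
  Northeast: 1 distinct
  South: 2 distinct
  Southwest: 1 distinct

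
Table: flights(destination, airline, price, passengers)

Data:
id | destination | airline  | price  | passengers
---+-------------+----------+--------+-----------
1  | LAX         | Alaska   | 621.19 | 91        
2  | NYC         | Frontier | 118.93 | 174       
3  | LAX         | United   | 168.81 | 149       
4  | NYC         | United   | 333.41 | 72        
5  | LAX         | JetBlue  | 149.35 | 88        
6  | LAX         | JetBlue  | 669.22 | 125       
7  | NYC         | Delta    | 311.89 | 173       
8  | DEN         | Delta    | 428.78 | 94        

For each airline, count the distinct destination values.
SELECT airline, COUNT(DISTINCT destination)
FROM flights
GROUP BY airline

Result:
  Alaska: 1 distinct
  Delta: 2 distinct
  Frontier: 1 distinct
  JetBlue: 1 distinct
  United: 2 distinct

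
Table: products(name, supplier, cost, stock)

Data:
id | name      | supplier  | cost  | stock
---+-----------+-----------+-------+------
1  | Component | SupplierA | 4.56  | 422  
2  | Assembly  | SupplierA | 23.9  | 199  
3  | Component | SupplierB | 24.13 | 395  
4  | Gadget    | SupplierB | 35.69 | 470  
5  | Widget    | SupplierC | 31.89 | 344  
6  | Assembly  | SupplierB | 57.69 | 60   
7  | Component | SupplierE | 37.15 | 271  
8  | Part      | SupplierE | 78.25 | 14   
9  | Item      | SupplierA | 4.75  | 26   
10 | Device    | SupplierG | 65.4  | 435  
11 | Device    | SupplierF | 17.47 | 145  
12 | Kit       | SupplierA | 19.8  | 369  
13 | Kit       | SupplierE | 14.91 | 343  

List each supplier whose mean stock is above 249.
SELECT supplier, AVG(stock)
FROM products
GROUP BY supplier
HAVING AVG(stock) > 249

Result:
  SupplierA: avg=254.00
  SupplierB: avg=308.33
  SupplierC: avg=344.00
  SupplierG: avg=435.00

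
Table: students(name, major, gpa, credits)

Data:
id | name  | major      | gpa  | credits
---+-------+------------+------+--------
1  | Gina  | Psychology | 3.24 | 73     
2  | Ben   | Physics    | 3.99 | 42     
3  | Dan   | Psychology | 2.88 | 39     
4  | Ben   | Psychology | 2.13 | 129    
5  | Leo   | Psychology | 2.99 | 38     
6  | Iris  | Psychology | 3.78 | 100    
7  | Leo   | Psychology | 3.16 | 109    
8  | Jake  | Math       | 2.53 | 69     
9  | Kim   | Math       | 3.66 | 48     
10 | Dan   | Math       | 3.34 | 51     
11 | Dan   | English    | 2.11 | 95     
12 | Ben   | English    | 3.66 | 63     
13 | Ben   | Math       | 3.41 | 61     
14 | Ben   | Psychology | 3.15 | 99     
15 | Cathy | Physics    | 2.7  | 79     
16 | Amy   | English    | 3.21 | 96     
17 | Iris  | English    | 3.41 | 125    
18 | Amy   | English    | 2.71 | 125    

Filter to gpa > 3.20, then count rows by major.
SELECT major, COUNT(*)
FROM students
WHERE gpa > 3.20
GROUP BY major

Note: WHERE filters rows before grouping.

Result:
  English: 3
  Math: 3
  Physics: 1
  Psychology: 2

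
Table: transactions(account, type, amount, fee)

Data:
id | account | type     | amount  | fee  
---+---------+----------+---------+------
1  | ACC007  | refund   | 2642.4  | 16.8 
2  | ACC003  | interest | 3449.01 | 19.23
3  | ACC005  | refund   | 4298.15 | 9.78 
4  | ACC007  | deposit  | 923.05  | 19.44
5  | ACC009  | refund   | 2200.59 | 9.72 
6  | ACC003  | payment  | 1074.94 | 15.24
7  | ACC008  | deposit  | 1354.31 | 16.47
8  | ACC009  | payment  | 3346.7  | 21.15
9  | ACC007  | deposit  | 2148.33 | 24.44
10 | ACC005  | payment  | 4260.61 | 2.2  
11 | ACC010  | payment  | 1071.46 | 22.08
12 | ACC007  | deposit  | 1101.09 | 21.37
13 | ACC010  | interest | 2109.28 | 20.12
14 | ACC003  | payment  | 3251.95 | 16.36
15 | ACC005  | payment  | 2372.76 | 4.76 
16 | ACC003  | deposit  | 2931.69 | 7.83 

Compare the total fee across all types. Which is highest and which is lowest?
SELECT type, SUM(fee)
FROM transactions
GROUP BY type
ORDER BY SUM(fee)

All groups:
  refund: 36.30
  interest: 39.35
  payment: 81.79
  deposit: 89.55

Highest: deposit (89.55)
Lowest: refund (36.30)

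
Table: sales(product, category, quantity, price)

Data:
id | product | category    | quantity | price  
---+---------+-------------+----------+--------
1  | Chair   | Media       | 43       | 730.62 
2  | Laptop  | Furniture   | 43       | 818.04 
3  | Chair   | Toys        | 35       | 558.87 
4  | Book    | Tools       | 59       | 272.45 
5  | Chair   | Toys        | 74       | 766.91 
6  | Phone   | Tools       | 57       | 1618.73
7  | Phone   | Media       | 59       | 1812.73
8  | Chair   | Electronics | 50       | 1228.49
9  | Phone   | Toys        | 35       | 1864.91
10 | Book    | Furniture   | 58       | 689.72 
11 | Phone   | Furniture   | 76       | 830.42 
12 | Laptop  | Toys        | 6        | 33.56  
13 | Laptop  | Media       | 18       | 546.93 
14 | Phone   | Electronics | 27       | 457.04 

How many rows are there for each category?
SELECT category, COUNT(*) as count
FROM sales
GROUP BY category

Result:
  Electronics: 2
  Furniture: 3
  Media: 3
  Tools: 2
  Toys: 4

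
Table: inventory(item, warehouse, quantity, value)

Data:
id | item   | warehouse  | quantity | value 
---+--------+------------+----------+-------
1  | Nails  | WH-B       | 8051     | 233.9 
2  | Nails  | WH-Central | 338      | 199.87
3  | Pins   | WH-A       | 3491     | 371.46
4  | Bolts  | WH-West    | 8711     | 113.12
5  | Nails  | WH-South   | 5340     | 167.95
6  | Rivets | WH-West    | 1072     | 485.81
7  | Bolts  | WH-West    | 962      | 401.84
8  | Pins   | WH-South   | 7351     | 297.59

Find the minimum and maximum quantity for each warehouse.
SELECT warehouse, MIN(quantity), MAX(quantity)
FROM inventory
GROUP BY warehouse

Result:
  WH-A: min=3491, max=3491
  WH-B: min=8051, max=8051
  WH-Central: min=338, max=338
  WH-South: min=5340, max=7351
  WH-West: min=962, max=8711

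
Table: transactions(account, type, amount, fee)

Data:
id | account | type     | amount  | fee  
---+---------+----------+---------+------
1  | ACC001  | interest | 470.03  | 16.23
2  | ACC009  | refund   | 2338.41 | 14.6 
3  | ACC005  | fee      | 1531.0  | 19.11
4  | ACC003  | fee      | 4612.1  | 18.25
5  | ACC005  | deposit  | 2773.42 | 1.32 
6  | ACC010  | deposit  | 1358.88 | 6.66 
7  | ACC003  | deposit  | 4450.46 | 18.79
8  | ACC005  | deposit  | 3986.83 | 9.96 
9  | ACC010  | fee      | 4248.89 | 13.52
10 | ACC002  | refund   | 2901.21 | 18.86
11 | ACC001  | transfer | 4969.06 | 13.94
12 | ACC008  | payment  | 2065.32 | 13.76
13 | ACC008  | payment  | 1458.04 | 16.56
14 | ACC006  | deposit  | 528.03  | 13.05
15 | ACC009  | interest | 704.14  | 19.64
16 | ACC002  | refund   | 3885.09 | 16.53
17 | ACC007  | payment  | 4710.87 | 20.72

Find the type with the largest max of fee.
SELECT type, MAX(fee) as val
FROM transactions
GROUP BY type
ORDER BY val DESC
LIMIT 1

Result: payment with max(fee) = 20.72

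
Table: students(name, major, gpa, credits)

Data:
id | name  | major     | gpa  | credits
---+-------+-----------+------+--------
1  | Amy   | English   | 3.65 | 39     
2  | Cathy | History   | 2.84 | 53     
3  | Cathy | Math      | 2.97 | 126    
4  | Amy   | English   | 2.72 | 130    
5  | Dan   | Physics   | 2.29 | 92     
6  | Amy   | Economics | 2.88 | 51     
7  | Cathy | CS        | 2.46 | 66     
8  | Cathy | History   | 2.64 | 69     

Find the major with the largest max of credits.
SELECT major, MAX(credits) as val
FROM students
GROUP BY major
ORDER BY val DESC
LIMIT 1

Result: English with max(credits) = 130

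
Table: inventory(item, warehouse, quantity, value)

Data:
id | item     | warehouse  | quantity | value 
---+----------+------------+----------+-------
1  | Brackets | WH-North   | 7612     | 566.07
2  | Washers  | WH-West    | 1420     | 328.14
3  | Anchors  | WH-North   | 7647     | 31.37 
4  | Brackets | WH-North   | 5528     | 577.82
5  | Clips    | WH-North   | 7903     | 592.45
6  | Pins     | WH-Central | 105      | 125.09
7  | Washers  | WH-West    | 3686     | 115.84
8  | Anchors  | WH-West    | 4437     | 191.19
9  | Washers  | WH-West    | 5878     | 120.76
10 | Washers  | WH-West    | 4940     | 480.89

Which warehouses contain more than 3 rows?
SELECT warehouse, COUNT(*) as cnt
FROM inventory
GROUP BY warehouse
HAVING COUNT(*) > 3

Result:
  WH-North: 4
  WH-West: 5

Note: HAVING filters groups after aggregation, WHERE filters rows before.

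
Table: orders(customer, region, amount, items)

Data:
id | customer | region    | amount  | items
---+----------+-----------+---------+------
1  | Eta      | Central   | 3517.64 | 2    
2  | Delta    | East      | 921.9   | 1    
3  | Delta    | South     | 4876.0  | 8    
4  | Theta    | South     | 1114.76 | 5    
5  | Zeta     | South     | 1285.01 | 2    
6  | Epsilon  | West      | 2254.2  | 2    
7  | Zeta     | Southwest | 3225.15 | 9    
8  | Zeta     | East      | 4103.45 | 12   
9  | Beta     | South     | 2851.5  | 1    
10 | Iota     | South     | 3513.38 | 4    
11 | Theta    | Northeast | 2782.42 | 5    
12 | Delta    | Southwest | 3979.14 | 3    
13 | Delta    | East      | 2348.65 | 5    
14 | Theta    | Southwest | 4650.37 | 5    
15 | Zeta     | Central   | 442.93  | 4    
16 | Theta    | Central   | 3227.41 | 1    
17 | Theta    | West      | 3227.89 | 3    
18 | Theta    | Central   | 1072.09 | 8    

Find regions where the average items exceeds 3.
SELECT region, AVG(items)
FROM orders
GROUP BY region
HAVING AVG(items) > 3

Result:
  Central: avg=3.75
  East: avg=6.00
  Northeast: avg=5.00
  South: avg=4.00
  Southwest: avg=5.67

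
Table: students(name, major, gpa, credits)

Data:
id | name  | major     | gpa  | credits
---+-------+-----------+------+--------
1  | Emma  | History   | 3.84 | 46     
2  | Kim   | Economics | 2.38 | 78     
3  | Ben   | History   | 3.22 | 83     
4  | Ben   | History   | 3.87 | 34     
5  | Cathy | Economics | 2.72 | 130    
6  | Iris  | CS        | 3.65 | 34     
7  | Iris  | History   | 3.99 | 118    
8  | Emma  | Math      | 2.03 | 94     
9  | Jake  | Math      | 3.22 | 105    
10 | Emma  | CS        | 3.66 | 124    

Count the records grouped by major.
SELECT major, COUNT(*) as count
FROM students
GROUP BY major

Result:
  CS: 2
  Economics: 2
  History: 4
  Math: 2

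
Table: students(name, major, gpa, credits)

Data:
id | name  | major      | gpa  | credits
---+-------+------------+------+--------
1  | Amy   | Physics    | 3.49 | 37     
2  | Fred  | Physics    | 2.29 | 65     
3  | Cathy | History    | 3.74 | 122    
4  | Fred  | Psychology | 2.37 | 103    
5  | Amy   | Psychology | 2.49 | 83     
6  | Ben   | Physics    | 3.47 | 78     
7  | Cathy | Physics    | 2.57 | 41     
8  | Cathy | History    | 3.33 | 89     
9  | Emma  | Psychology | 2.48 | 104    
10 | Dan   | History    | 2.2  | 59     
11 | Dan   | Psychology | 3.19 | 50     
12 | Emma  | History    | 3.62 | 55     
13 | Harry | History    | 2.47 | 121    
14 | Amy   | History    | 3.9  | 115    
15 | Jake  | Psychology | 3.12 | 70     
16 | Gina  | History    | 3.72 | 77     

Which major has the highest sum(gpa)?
SELECT major, SUM(gpa) as val
FROM students
GROUP BY major
ORDER BY val DESC
LIMIT 1

Result: History with sum(gpa) = 22.98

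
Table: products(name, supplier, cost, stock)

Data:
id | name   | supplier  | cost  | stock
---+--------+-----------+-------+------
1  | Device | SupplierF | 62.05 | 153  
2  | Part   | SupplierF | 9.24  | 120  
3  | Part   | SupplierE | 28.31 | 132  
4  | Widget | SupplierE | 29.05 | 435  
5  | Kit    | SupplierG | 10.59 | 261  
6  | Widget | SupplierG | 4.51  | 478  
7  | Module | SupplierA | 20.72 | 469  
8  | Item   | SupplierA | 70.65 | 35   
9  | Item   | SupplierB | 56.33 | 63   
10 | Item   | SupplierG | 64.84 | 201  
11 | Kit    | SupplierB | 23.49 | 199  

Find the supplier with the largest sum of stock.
SELECT supplier, SUM(stock) as val
FROM products
GROUP BY supplier
ORDER BY val DESC
LIMIT 1

Result: SupplierG with sum(stock) = 940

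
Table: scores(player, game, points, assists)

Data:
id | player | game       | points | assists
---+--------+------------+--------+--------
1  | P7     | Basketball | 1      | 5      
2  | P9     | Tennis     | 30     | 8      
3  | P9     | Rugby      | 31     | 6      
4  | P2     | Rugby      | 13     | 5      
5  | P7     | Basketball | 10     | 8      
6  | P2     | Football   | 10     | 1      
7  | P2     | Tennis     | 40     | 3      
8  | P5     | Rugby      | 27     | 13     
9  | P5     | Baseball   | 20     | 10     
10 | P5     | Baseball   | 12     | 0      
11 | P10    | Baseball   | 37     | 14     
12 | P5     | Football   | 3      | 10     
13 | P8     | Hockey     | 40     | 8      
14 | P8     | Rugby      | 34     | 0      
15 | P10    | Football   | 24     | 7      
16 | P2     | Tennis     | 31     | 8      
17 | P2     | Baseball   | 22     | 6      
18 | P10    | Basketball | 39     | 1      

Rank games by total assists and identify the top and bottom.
SELECT game, SUM(assists)
FROM scores
GROUP BY game
ORDER BY SUM(assists)

All groups:
  Hockey: 8
  Basketball: 14
  Football: 18
  Tennis: 19
  Rugby: 24
  Baseball: 30

Highest: Baseball (30)
Lowest: Hockey (8)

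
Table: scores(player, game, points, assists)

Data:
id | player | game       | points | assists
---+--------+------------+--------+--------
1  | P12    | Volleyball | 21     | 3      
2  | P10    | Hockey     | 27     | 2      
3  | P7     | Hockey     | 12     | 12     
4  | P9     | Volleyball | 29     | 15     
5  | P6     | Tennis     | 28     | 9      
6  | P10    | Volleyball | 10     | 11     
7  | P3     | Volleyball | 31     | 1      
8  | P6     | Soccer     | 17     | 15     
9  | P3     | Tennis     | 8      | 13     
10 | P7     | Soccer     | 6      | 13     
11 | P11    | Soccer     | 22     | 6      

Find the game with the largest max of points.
SELECT game, MAX(points) as val
FROM scores
GROUP BY game
ORDER BY val DESC
LIMIT 1

Result: Volleyball with max(points) = 31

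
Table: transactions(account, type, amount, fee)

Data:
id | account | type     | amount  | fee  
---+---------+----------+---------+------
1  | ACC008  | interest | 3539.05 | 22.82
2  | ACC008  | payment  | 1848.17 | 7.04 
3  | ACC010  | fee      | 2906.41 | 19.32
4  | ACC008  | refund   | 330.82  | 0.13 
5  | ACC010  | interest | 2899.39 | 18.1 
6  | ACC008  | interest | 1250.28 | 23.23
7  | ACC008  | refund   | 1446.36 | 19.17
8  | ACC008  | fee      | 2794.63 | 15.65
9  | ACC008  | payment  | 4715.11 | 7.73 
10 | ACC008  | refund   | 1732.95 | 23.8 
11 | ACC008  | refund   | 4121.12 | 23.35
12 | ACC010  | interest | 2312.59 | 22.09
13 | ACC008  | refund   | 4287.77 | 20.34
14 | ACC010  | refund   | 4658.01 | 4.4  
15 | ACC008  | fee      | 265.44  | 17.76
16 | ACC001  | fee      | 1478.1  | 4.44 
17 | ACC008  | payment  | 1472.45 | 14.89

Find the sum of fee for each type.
SELECT type, SUM(fee) as result
FROM transactions
GROUP BY type

Result:
  fee: 57.17
  interest: 86.24
  payment: 29.66
  refund: 91.19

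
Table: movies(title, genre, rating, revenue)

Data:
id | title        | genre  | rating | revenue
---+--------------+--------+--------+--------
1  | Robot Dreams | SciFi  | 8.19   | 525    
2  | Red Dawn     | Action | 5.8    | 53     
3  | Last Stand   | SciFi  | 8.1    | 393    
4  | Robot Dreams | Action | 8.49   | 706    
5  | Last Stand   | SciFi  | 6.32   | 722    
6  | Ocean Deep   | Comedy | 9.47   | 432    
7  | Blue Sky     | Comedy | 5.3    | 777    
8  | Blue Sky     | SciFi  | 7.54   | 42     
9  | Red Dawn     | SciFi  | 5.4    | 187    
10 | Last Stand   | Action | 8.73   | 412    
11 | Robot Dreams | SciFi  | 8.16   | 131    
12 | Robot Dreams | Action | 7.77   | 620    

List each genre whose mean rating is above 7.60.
SELECT genre, AVG(rating)
FROM movies
GROUP BY genre
HAVING AVG(rating) > 7.60

Result:
  Action: avg=7.70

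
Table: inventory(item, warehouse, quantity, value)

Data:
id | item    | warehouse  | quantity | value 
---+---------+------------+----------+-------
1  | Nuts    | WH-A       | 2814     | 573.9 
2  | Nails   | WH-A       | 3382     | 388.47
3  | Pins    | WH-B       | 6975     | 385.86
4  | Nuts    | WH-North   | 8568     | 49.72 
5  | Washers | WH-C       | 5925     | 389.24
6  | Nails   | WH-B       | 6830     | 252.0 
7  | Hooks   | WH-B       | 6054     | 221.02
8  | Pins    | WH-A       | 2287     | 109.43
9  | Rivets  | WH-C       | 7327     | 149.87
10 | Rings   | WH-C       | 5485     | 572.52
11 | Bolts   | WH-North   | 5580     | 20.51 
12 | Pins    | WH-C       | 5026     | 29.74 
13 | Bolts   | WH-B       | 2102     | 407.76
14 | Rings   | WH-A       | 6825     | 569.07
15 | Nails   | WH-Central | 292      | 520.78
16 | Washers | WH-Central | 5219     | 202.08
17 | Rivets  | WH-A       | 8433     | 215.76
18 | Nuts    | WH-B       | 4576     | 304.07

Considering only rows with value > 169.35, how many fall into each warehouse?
SELECT warehouse, COUNT(*)
FROM inventory
WHERE value > 169.35
GROUP BY warehouse

Note: WHERE filters rows before grouping.

Result:
  WH-A: 4
  WH-B: 5
  WH-C: 2
  WH-Central: 2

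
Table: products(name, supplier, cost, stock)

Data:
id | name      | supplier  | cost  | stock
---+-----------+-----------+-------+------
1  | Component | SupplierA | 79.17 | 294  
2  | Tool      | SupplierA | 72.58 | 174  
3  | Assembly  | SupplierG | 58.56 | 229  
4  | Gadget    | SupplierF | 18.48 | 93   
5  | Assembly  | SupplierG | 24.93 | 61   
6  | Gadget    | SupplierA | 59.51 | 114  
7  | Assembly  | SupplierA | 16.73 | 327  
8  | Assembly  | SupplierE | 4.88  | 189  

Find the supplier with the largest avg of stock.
SELECT supplier, AVG(stock) as val
FROM products
GROUP BY supplier
ORDER BY val DESC
LIMIT 1

Result: SupplierA with avg(stock) = 227.25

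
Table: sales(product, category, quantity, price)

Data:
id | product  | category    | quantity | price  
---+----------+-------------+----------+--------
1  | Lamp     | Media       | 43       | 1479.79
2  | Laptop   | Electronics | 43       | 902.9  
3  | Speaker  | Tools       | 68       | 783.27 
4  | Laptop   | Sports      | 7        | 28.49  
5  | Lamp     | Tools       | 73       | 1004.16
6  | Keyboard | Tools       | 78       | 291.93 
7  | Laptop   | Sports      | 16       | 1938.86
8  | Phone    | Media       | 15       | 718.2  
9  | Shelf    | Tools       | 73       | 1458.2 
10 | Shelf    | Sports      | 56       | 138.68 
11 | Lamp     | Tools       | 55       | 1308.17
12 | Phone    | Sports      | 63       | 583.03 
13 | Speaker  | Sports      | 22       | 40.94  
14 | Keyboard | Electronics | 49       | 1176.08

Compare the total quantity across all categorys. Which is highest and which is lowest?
SELECT category, SUM(quantity)
FROM sales
GROUP BY category
ORDER BY SUM(quantity)

All groups:
  Media: 58
  Electronics: 92
  Sports: 164
  Tools: 347

Highest: Tools (347)
Lowest: Media (58)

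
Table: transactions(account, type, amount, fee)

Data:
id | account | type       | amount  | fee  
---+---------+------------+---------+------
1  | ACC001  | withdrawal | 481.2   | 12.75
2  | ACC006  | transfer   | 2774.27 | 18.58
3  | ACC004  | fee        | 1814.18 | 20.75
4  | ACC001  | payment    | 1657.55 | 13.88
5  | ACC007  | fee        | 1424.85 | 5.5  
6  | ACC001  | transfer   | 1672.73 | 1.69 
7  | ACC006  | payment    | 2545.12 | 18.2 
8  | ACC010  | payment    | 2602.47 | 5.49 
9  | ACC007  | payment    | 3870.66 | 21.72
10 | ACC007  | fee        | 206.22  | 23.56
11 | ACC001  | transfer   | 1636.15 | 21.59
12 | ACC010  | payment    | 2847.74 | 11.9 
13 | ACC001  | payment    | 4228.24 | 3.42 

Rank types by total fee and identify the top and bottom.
SELECT type, SUM(fee)
FROM transactions
GROUP BY type
ORDER BY SUM(fee)

All groups:
  withdrawal: 12.75
  transfer: 41.86
  fee: 49.81
  payment: 74.61

Highest: payment (74.61)
Lowest: withdrawal (12.75)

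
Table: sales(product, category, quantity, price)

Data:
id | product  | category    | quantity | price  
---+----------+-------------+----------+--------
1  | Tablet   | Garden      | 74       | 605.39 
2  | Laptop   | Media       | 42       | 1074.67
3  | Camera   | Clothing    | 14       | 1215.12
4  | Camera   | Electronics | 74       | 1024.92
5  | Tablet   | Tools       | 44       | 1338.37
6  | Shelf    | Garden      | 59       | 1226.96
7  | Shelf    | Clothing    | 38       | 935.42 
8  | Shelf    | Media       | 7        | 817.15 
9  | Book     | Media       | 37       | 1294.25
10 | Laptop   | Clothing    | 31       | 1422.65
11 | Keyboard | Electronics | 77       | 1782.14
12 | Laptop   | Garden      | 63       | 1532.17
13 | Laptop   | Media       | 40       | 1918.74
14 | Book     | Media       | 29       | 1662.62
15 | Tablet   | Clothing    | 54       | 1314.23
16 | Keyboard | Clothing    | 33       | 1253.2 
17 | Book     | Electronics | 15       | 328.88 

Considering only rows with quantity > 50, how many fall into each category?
SELECT category, COUNT(*)
FROM sales
WHERE quantity > 50
GROUP BY category

Note: WHERE filters rows before grouping.

Result:
  Clothing: 1
  Electronics: 2
  Garden: 3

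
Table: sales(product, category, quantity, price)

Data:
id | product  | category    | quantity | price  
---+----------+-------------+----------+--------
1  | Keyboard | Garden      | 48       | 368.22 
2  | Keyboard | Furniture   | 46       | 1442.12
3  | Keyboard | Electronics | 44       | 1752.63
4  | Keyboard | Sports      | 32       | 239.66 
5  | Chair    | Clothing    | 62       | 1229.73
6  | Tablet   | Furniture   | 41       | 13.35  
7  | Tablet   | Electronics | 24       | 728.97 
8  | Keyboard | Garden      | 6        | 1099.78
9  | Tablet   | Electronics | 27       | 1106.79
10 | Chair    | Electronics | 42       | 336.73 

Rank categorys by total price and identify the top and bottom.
SELECT category, SUM(price)
FROM sales
GROUP BY category
ORDER BY SUM(price)

All groups:
  Sports: 239.66
  Clothing: 1229.73
  Furniture: 1455.47
  Garden: 1468.00
  Electronics: 3925.12

Highest: Electronics (3925.12)
Lowest: Sports (239.66)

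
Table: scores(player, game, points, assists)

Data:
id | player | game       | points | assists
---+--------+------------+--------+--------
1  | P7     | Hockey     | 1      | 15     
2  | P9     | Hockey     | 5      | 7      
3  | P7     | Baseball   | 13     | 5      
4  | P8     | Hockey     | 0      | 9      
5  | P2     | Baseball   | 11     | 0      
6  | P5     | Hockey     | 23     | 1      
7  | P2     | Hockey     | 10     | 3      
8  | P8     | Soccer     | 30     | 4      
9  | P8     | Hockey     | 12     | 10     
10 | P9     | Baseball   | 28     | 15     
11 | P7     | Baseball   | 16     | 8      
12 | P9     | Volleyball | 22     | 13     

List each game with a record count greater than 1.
SELECT game, COUNT(*) as cnt
FROM scores
GROUP BY game
HAVING COUNT(*) > 1

Result:
  Baseball: 4
  Hockey: 6

Note: HAVING filters groups after aggregation, WHERE filters rows before.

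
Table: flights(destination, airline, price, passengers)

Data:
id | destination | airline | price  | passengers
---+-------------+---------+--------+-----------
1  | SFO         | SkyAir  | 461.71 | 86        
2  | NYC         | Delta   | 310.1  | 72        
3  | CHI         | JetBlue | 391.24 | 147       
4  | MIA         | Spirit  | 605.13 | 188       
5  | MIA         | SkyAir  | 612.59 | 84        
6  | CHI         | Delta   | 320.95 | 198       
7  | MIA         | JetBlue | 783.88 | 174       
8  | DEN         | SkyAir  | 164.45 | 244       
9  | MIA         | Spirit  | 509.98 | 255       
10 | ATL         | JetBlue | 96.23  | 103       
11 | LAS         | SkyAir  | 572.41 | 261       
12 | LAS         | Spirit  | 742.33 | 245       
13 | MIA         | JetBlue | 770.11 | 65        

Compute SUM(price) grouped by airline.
SELECT airline, SUM(price) as result
FROM flights
GROUP BY airline

Result:
  Delta: 631.05
  JetBlue: 2041.46
  SkyAir: 1811.16
  Spirit: 1857.44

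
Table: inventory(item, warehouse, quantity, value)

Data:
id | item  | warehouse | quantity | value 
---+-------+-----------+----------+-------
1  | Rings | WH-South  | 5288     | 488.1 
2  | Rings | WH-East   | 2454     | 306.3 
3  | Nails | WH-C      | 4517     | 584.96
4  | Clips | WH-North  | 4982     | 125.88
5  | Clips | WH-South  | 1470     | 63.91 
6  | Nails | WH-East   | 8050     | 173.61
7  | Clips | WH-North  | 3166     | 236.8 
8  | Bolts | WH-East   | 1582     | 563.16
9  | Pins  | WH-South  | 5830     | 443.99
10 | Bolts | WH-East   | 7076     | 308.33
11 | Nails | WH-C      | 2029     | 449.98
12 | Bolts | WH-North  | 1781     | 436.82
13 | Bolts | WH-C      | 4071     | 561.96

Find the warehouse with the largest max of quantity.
SELECT warehouse, MAX(quantity) as val
FROM inventory
GROUP BY warehouse
ORDER BY val DESC
LIMIT 1

Result: WH-East with max(quantity) = 8050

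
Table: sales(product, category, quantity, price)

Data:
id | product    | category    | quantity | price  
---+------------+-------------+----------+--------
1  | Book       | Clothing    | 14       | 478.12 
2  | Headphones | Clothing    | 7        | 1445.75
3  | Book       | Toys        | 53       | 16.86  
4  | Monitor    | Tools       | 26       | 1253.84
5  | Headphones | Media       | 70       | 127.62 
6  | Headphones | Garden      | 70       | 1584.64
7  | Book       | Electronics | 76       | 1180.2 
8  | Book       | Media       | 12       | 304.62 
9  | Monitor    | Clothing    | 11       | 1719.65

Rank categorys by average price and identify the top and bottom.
SELECT category, AVG(price)
FROM sales
GROUP BY category
ORDER BY AVG(price)

All groups:
  Toys: 16.86
  Media: 216.12
  Electronics: 1180.20
  Clothing: 1214.51
  Tools: 1253.84
  Garden: 1584.64

Highest: Garden (1584.64)
Lowest: Toys (16.86)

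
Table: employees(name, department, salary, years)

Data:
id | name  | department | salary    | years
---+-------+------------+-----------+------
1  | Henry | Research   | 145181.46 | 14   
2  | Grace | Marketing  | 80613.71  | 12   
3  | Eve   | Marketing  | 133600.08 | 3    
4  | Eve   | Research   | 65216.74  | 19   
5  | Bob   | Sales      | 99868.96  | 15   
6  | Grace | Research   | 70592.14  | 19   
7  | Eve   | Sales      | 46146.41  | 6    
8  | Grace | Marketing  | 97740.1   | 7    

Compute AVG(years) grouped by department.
SELECT department, AVG(years) as result
FROM employees
GROUP BY department

Result:
  Marketing: 7.33
  Research: 17.33
  Sales: 10.50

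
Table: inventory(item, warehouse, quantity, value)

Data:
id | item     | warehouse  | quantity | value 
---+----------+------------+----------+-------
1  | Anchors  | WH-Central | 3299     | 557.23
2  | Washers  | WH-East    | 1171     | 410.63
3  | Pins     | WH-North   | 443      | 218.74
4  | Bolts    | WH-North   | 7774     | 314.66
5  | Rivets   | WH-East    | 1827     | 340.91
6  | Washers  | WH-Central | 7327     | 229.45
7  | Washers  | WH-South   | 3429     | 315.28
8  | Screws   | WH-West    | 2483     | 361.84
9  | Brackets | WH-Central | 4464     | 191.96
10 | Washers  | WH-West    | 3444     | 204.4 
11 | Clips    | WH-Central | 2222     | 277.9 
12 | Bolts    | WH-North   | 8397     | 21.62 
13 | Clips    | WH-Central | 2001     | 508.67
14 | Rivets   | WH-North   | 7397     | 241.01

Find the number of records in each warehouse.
SELECT warehouse, COUNT(*) as count
FROM inventory
GROUP BY warehouse

Result:
  WH-Central: 5
  WH-East: 2
  WH-North: 4
  WH-South: 1
  WH-West: 2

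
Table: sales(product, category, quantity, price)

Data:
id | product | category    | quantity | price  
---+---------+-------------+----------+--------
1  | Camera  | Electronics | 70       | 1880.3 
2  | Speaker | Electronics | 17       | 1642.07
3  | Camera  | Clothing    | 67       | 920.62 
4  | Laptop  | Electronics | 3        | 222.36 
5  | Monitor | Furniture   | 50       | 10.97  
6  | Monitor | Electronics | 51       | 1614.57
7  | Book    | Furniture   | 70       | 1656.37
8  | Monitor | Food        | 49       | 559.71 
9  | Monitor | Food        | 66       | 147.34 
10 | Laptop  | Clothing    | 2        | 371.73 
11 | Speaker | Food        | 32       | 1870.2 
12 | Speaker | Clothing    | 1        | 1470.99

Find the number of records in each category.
SELECT category, COUNT(*) as count
FROM sales
GROUP BY category

Result:
  Clothing: 3
  Electronics: 4
  Food: 3
  Furniture: 2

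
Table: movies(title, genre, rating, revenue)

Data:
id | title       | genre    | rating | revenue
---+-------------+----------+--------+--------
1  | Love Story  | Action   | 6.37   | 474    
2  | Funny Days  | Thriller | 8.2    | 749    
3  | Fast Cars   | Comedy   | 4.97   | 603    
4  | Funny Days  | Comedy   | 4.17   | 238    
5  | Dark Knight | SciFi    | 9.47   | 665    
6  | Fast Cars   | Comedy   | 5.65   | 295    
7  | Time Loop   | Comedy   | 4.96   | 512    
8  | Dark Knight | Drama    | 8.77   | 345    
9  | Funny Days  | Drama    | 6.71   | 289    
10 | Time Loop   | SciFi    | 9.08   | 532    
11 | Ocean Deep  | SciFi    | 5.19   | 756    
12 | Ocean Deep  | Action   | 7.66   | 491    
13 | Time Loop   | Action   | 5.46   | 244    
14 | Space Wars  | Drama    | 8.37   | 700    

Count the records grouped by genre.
SELECT genre, COUNT(*) as count
FROM movies
GROUP BY genre

Result:
  Action: 3
  Comedy: 4
  Drama: 3
  SciFi: 3
  Thriller: 1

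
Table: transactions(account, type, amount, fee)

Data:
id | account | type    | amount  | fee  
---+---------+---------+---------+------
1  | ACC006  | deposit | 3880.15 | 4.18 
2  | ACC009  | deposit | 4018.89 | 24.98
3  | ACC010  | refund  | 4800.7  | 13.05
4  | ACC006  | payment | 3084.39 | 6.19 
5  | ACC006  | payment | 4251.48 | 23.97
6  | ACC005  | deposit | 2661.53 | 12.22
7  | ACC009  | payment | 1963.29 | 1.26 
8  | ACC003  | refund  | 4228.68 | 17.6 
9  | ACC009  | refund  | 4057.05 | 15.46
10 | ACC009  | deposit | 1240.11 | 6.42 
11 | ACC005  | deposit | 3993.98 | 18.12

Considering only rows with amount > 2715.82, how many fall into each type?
SELECT type, COUNT(*)
FROM transactions
WHERE amount > 2715.82
GROUP BY type

Note: WHERE filters rows before grouping.

Result:
  deposit: 3
  payment: 2
  refund: 3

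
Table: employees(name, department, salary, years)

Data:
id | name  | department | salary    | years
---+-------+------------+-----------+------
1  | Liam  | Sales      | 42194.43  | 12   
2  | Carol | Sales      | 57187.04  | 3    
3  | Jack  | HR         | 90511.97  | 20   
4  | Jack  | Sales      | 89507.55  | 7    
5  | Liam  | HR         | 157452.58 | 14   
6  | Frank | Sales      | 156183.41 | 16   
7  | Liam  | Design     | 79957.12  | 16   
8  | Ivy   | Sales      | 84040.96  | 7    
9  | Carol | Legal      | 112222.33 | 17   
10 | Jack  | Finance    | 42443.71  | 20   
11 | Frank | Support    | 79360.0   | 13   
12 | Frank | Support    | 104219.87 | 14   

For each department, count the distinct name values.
SELECT department, COUNT(DISTINCT name)
FROM employees
GROUP BY department

Result:
  Design: 1 distinct
  Finance: 1 distinct
  HR: 2 distinct
  Legal: 1 distinct
  Sales: 5 distinct
  Support: 1 distinct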